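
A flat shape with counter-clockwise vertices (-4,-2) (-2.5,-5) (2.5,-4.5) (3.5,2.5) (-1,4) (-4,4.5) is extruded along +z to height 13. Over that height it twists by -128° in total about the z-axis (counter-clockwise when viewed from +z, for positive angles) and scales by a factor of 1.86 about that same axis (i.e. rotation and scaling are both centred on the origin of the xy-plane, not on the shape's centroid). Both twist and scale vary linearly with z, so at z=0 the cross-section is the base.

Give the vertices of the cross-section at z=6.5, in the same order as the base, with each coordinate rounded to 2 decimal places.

t = z/height = 6.5/13 = 0.5
s = 1 + (scale-1)·z/height = 1 + (1.86-1)·6.5/13 = 1.430000
θ = twist·z/height = -128°·6.5/13 = -64.0000° = -1.117011 rad
cos θ = 0.438371, sin θ = -0.898794 (intermediates below are computed at full precision and shown rounded to 5 d.p.)
v1: (-4,-2) → rotate → (-3.55107,2.71843) → ×s → (-5.07803,3.88736) → (-5.08,3.89)
v2: (-2.5,-5) → rotate → (-5.58990,0.05513) → ×s → (-7.99355,0.07884) → (-7.99,0.08)
v3: (2.5,-4.5) → rotate → (-2.94865,-4.21966) → ×s → (-4.21656,-6.03411) → (-4.22,-6.03)
v4: (3.5,2.5) → rotate → (3.78128,-2.04985) → ×s → (5.40724,-2.93129) → (5.41,-2.93)
v5: (-1,4) → rotate → (3.15681,2.65228) → ×s → (4.51423,3.79276) → (4.51,3.79)
v6: (-4,4.5) → rotate → (2.29109,5.56785) → ×s → (3.27626,7.96202) → (3.28,7.96)

Cross-section at z=6.5: (-5.08,3.89) (-7.99,0.08) (-4.22,-6.03) (5.41,-2.93) (4.51,3.79) (3.28,7.96)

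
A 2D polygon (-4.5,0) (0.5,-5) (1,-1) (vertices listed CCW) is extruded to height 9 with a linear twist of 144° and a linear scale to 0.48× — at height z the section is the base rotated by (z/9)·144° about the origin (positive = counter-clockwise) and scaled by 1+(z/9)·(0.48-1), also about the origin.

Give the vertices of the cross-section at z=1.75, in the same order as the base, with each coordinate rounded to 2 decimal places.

t = z/height = 1.75/9 = 0.194444
s = 1 + (scale-1)·z/height = 1 + (0.48-1)·1.75/9 = 0.898889
θ = twist·z/height = 144°·1.75/9 = 28.0000° = 0.488692 rad
cos θ = 0.882948, sin θ = 0.469472 (intermediates below are computed at full precision and shown rounded to 5 d.p.)
v1: (-4.5,0) → rotate → (-3.97326,-2.11262) → ×s → (-3.57152,-1.89901) → (-3.57,-1.90)
v2: (0.5,-5) → rotate → (2.78883,-4.18000) → ×s → (2.50685,-3.75736) → (2.51,-3.76)
v3: (1,-1) → rotate → (1.35242,-0.41348) → ×s → (1.21567,-0.37167) → (1.22,-0.37)

Cross-section at z=1.75: (-3.57,-1.90) (2.51,-3.76) (1.22,-0.37)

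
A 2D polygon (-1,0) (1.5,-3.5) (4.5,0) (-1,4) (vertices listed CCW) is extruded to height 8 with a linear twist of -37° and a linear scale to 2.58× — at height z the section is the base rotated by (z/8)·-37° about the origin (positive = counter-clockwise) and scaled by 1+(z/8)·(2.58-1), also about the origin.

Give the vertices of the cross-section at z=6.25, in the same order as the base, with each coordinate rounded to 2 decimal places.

Cross-section at z=6.25: (-1.96,1.08) (-0.85,-8.47) (8.80,-4.86) (2.36,8.90)

t = z/height = 6.25/8 = 0.78125
s = 1 + (scale-1)·z/height = 1 + (2.58-1)·6.25/8 = 2.234375
θ = twist·z/height = -37°·6.25/8 = -28.9063° = -0.504509 rad
cos θ = 0.875412, sin θ = -0.483378 (intermediates below are computed at full precision and shown rounded to 5 d.p.)
v1: (-1,0) → rotate → (-0.87541,0.48338) → ×s → (-1.95600,1.08005) → (-1.96,1.08)
v2: (1.5,-3.5) → rotate → (-0.37870,-3.78901) → ×s → (-0.84617,-8.46607) → (-0.85,-8.47)
v3: (4.5,0) → rotate → (3.93935,-2.17520) → ×s → (8.80199,-4.86021) → (8.80,-4.86)
v4: (-1,4) → rotate → (1.05810,3.98503) → ×s → (2.36419,8.90404) → (2.36,8.90)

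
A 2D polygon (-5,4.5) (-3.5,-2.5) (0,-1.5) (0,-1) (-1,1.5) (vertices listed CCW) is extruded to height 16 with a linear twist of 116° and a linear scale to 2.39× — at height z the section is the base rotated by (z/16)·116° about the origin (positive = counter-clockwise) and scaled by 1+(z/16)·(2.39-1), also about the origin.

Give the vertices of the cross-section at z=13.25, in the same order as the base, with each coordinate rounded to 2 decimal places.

t = z/height = 13.25/16 = 0.828125
s = 1 + (scale-1)·z/height = 1 + (2.39-1)·13.25/16 = 2.151094
θ = twist·z/height = 116°·13.25/16 = 96.0625° = 1.676607 rad
cos θ = -0.105613, sin θ = 0.994407 (intermediates below are computed at full precision and shown rounded to 5 d.p.)
v1: (-5,4.5) → rotate → (-3.94677,-5.44730) → ×s → (-8.48986,-11.71764) → (-8.49,-11.72)
v2: (-3.5,-2.5) → rotate → (2.85566,-3.21639) → ×s → (6.14280,-6.91876) → (6.14,-6.92)
v3: (0,-1.5) → rotate → (1.49161,0.15842) → ×s → (3.20859,0.34078) → (3.21,0.34)
v4: (0,-1) → rotate → (0.99441,0.10561) → ×s → (2.13906,0.22718) → (2.14,0.23)
v5: (-1,1.5) → rotate → (-1.38600,-1.15283) → ×s → (-2.98141,-2.47984) → (-2.98,-2.48)

Cross-section at z=13.25: (-8.49,-11.72) (6.14,-6.92) (3.21,0.34) (2.14,0.23) (-2.98,-2.48)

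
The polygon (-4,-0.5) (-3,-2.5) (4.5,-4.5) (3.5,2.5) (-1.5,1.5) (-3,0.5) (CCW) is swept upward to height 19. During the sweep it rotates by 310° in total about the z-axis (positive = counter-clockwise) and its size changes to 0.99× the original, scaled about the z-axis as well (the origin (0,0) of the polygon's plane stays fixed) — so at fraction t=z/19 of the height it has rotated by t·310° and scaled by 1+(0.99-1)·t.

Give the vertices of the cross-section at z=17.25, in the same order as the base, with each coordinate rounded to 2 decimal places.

Cross-section at z=17.25: (-1.27,3.79) (-3.02,2.42) (-3.49,-5.26) (3.12,-2.91) (1.16,1.75) (-0.10,3.01)

t = z/height = 17.25/19 = 0.907895
s = 1 + (scale-1)·z/height = 1 + (0.99-1)·17.25/19 = 0.990921
θ = twist·z/height = 310°·17.25/19 = 281.4474° = 4.912183 rad
cos θ = 0.198468, sin θ = -0.980107 (intermediates below are computed at full precision and shown rounded to 5 d.p.)
v1: (-4,-0.5) → rotate → (-1.28392,3.82120) → ×s → (-1.27227,3.78650) → (-1.27,3.79)
v2: (-3,-2.5) → rotate → (-3.04567,2.44415) → ×s → (-3.01802,2.42196) → (-3.02,2.42)
v3: (4.5,-4.5) → rotate → (-3.51738,-5.30359) → ×s → (-3.48544,-5.25544) → (-3.49,-5.26)
v4: (3.5,2.5) → rotate → (3.14491,-2.93421) → ×s → (3.11635,-2.90757) → (3.12,-2.91)
v5: (-1.5,1.5) → rotate → (1.17246,1.76786) → ×s → (1.16181,1.75181) → (1.16,1.75)
v6: (-3,0.5) → rotate → (-0.10535,3.03956) → ×s → (-0.10439,3.01196) → (-0.10,3.01)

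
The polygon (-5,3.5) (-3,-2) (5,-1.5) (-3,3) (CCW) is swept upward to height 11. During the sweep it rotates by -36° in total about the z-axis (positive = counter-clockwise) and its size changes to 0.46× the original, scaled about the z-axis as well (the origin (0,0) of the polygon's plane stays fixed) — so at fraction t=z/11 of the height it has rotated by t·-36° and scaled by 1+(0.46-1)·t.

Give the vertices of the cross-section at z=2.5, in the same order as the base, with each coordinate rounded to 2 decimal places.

Cross-section at z=2.5: (-3.90,3.66) (-2.85,-1.36) (4.15,-1.93) (-2.23,2.98)

t = z/height = 2.5/11 = 0.227273
s = 1 + (scale-1)·z/height = 1 + (0.46-1)·2.5/11 = 0.877273
θ = twist·z/height = -36°·2.5/11 = -8.1818° = -0.142800 rad
cos θ = 0.989821, sin θ = -0.142315 (intermediates below are computed at full precision and shown rounded to 5 d.p.)
v1: (-5,3.5) → rotate → (-4.45101,4.17595) → ×s → (-3.90475,3.66345) → (-3.90,3.66)
v2: (-3,-2) → rotate → (-3.25409,-1.55270) → ×s → (-2.85473,-1.36214) → (-2.85,-1.36)
v3: (5,-1.5) → rotate → (4.73563,-2.19631) → ×s → (4.15444,-1.92676) → (4.15,-1.93)
v4: (-3,3) → rotate → (-2.54252,3.39641) → ×s → (-2.23048,2.97958) → (-2.23,2.98)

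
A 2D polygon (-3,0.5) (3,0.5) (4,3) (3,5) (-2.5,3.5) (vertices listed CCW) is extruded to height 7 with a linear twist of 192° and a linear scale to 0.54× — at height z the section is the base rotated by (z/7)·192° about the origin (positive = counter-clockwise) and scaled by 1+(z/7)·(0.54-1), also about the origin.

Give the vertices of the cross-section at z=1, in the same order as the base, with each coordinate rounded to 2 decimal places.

Cross-section at z=1: (-2.70,-0.88) (2.27,1.71) (2.03,4.21) (0.34,5.44) (-3.58,1.83)

t = z/height = 1/7 = 0.142857
s = 1 + (scale-1)·z/height = 1 + (0.54-1)·1/7 = 0.934286
θ = twist·z/height = 192°·1/7 = 27.4286° = 0.478719 rad
cos θ = 0.887586, sin θ = 0.460642 (intermediates below are computed at full precision and shown rounded to 5 d.p.)
v1: (-3,0.5) → rotate → (-2.89308,-0.93813) → ×s → (-2.70296,-0.87649) → (-2.70,-0.88)
v2: (3,0.5) → rotate → (2.43244,1.82572) → ×s → (2.27259,1.70574) → (2.27,1.71)
v3: (4,3) → rotate → (2.16842,4.50533) → ×s → (2.02592,4.20926) → (2.03,4.21)
v4: (3,5) → rotate → (0.35955,5.81986) → ×s → (0.33592,5.43741) → (0.34,5.44)
v5: (-2.5,3.5) → rotate → (-3.83121,1.95494) → ×s → (-3.57945,1.82648) → (-3.58,1.83)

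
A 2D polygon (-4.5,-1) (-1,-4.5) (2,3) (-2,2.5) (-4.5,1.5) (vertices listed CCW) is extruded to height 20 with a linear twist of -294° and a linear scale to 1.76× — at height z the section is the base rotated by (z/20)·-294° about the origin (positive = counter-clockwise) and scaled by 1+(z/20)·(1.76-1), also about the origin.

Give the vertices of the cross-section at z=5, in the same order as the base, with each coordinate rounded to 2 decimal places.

t = z/height = 5/20 = 0.25
s = 1 + (scale-1)·z/height = 1 + (1.76-1)·5/20 = 1.190000
θ = twist·z/height = -294°·5/20 = -73.5000° = -1.282817 rad
cos θ = 0.284015, sin θ = -0.958820 (intermediates below are computed at full precision and shown rounded to 5 d.p.)
v1: (-4.5,-1) → rotate → (-2.23689,4.03067) → ×s → (-2.66190,4.79650) → (-2.66,4.80)
v2: (-1,-4.5) → rotate → (-4.59870,-0.31925) → ×s → (-5.47246,-0.37991) → (-5.47,-0.38)
v3: (2,3) → rotate → (3.44449,-1.06559) → ×s → (4.09894,-1.26806) → (4.10,-1.27)
v4: (-2,2.5) → rotate → (1.82902,2.62768) → ×s → (2.17653,3.12694) → (2.18,3.13)
v5: (-4.5,1.5) → rotate → (0.16016,4.74071) → ×s → (0.19059,5.64145) → (0.19,5.64)

Cross-section at z=5: (-2.66,4.80) (-5.47,-0.38) (4.10,-1.27) (2.18,3.13) (0.19,5.64)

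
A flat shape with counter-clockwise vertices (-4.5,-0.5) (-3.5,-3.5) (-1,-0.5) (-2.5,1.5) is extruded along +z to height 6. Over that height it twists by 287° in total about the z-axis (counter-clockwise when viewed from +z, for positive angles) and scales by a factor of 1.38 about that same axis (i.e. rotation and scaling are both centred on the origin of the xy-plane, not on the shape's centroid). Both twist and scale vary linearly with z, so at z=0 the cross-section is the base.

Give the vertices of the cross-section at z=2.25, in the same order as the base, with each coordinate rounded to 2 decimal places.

Cross-section at z=2.25: (2.10,-4.73) (5.02,-2.60) (0.89,-0.92) (-0.77,-3.24)

t = z/height = 2.25/6 = 0.375
s = 1 + (scale-1)·z/height = 1 + (1.38-1)·2.25/6 = 1.142500
θ = twist·z/height = 287°·2.25/6 = 107.6250° = 1.878411 rad
cos θ = -0.302786, sin θ = 0.953059 (intermediates below are computed at full precision and shown rounded to 5 d.p.)
v1: (-4.5,-0.5) → rotate → (1.83907,-4.13737) → ×s → (2.10113,-4.72695) → (2.10,-4.73)
v2: (-3.5,-3.5) → rotate → (4.39546,-2.27596) → ×s → (5.02181,-2.60028) → (5.02,-2.60)
v3: (-1,-0.5) → rotate → (0.77932,-0.80167) → ×s → (0.89037,-0.91590) → (0.89,-0.92)
v4: (-2.5,1.5) → rotate → (-0.67262,-2.83683) → ×s → (-0.76847,-3.24107) → (-0.77,-3.24)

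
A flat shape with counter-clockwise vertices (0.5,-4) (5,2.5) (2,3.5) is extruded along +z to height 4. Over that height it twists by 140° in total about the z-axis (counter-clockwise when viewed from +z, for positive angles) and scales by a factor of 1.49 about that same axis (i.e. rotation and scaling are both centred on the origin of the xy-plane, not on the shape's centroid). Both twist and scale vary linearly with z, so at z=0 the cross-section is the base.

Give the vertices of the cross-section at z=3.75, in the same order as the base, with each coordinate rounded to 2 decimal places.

Cross-section at z=3.75: (3.91,4.40) (-7.55,3.08) (-5.76,-1.17)

t = z/height = 3.75/4 = 0.9375
s = 1 + (scale-1)·z/height = 1 + (1.49-1)·3.75/4 = 1.459375
θ = twist·z/height = 140°·3.75/4 = 131.2500° = 2.290745 rad
cos θ = -0.659346, sin θ = 0.751840 (intermediates below are computed at full precision and shown rounded to 5 d.p.)
v1: (0.5,-4) → rotate → (2.67769,3.01330) → ×s → (3.90775,4.39754) → (3.91,4.40)
v2: (5,2.5) → rotate → (-5.17633,2.11083) → ×s → (-7.55420,3.08050) → (-7.55,3.08)
v3: (2,3.5) → rotate → (-3.95013,-0.80403) → ×s → (-5.76472,-1.17338) → (-5.76,-1.17)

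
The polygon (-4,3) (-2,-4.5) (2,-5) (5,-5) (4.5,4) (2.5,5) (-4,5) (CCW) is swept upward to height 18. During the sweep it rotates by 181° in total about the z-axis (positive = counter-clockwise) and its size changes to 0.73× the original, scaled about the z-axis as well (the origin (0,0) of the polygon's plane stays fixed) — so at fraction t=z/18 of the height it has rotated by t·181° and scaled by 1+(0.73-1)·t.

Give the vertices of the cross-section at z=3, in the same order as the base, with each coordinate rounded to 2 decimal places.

Cross-section at z=3: (-4.74,0.56) (0.51,-4.68) (4.05,-3.17) (6.53,-1.73) (1.80,5.46) (-0.34,5.33) (-5.70,2.21)

t = z/height = 3/18 = 0.166667
s = 1 + (scale-1)·z/height = 1 + (0.73-1)·3/18 = 0.955000
θ = twist·z/height = 181°·3/18 = 30.1667° = 0.526508 rad
cos θ = 0.864567, sin θ = 0.502517 (intermediates below are computed at full precision and shown rounded to 5 d.p.)
v1: (-4,3) → rotate → (-4.96582,0.58363) → ×s → (-4.74236,0.55737) → (-4.74,0.56)
v2: (-2,-4.5) → rotate → (0.53219,-4.89559) → ×s → (0.50824,-4.67529) → (0.51,-4.68)
v3: (2,-5) → rotate → (4.24172,-3.31780) → ×s → (4.05084,-3.16850) → (4.05,-3.17)
v4: (5,-5) → rotate → (6.83542,-1.81025) → ×s → (6.52783,-1.72879) → (6.53,-1.73)
v5: (4.5,4) → rotate → (1.88048,5.71960) → ×s → (1.79586,5.46221) → (1.80,5.46)
v6: (2.5,5) → rotate → (-0.35117,5.57913) → ×s → (-0.33536,5.32807) → (-0.34,5.33)
v7: (-4,5) → rotate → (-5.97085,2.31277) → ×s → (-5.70217,2.20869) → (-5.70,2.21)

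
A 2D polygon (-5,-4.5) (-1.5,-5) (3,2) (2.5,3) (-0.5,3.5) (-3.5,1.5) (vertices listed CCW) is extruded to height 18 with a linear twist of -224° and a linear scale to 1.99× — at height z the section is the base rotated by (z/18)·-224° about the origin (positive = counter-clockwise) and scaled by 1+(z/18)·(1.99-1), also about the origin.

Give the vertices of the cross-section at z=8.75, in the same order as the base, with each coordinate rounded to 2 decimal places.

Cross-section at z=8.75: (-3.91,9.17) (-6.29,4.50) (1.36,-5.16) (3.01,-4.94) (5.14,-0.98) (3.78,4.19)

t = z/height = 8.75/18 = 0.486111
s = 1 + (scale-1)·z/height = 1 + (1.99-1)·8.75/18 = 1.481250
θ = twist·z/height = -224°·8.75/18 = -108.8889° = -1.900470 rad
cos θ = -0.323734, sin θ = -0.946148 (intermediates below are computed at full precision and shown rounded to 5 d.p.)
v1: (-5,-4.5) → rotate → (-2.63900,6.18754) → ×s → (-3.90901,9.16530) → (-3.91,9.17)
v2: (-1.5,-5) → rotate → (-4.24514,3.03789) → ×s → (-6.28811,4.49988) → (-6.29,4.50)
v3: (3,2) → rotate → (0.92109,-3.48591) → ×s → (1.36437,-5.16351) → (1.36,-5.16)
v4: (2.5,3) → rotate → (2.02911,-3.33657) → ×s → (3.00562,-4.94230) → (3.01,-4.94)
v5: (-0.5,3.5) → rotate → (3.47339,-0.65999) → ×s → (5.14495,-0.97762) → (5.14,-0.98)
v6: (-3.5,1.5) → rotate → (2.55229,2.82592) → ×s → (3.78058,4.18589) → (3.78,4.19)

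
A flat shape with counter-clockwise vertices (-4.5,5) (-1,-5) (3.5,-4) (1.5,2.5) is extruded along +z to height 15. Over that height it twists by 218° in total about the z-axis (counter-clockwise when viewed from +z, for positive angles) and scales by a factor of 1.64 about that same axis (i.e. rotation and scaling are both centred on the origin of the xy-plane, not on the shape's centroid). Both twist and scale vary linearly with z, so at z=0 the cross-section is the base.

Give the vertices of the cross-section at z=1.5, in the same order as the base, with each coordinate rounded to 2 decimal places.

t = z/height = 1.5/15 = 0.1
s = 1 + (scale-1)·z/height = 1 + (1.64-1)·1.5/15 = 1.064000
θ = twist·z/height = 218°·1.5/15 = 21.8000° = 0.380482 rad
cos θ = 0.928486, sin θ = 0.371368 (intermediates below are computed at full precision and shown rounded to 5 d.p.)
v1: (-4.5,5) → rotate → (-6.03503,2.97127) → ×s → (-6.42127,3.16144) → (-6.42,3.16)
v2: (-1,-5) → rotate → (0.92835,-5.01380) → ×s → (0.98777,-5.33468) → (0.99,-5.33)
v3: (3.5,-4) → rotate → (4.73517,-2.41416) → ×s → (5.03822,-2.56866) → (5.04,-2.57)
v4: (1.5,2.5) → rotate → (0.46431,2.87827) → ×s → (0.49402,3.06248) → (0.49,3.06)

Cross-section at z=1.5: (-6.42,3.16) (0.99,-5.33) (5.04,-2.57) (0.49,3.06)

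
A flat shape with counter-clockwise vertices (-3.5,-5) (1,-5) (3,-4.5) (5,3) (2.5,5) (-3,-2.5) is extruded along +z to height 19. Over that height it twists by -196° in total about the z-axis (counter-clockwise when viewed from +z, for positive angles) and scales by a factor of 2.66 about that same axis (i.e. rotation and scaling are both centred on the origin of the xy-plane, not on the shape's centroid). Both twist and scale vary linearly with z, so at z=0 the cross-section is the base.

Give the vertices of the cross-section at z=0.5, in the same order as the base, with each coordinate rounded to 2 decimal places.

t = z/height = 0.5/19 = 0.0263158
s = 1 + (scale-1)·z/height = 1 + (2.66-1)·0.5/19 = 1.043684
θ = twist·z/height = -196°·0.5/19 = -5.1579° = -0.090022 rad
cos θ = 0.995951, sin θ = -0.089901 (intermediates below are computed at full precision and shown rounded to 5 d.p.)
v1: (-3.5,-5) → rotate → (-3.93533,-4.66510) → ×s → (-4.10724,-4.86889) → (-4.11,-4.87)
v2: (1,-5) → rotate → (0.54645,-5.06965) → ×s → (0.57032,-5.29112) → (0.57,-5.29)
v3: (3,-4.5) → rotate → (2.58330,-4.75148) → ×s → (2.69615,-4.95905) → (2.70,-4.96)
v4: (5,3) → rotate → (5.24946,2.53835) → ×s → (5.47877,2.64923) → (5.48,2.65)
v5: (2.5,5) → rotate → (2.93938,4.75500) → ×s → (3.06778,4.96272) → (3.07,4.96)
v6: (-3,-2.5) → rotate → (-3.21260,-2.22017) → ×s → (-3.35294,-2.31716) → (-3.35,-2.32)

Cross-section at z=0.5: (-4.11,-4.87) (0.57,-5.29) (2.70,-4.96) (5.48,2.65) (3.07,4.96) (-3.35,-2.32)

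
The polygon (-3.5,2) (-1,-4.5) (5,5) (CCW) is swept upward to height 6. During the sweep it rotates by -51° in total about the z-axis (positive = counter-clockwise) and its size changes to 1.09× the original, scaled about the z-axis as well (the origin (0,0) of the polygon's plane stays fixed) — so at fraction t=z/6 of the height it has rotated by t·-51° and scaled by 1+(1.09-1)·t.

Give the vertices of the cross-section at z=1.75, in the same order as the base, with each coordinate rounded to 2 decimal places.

Cross-section at z=1.75: (-2.94,2.91) (-2.18,-4.20) (6.28,3.64)

t = z/height = 1.75/6 = 0.291667
s = 1 + (scale-1)·z/height = 1 + (1.09-1)·1.75/6 = 1.026250
θ = twist·z/height = -51°·1.75/6 = -14.8750° = -0.259618 rad
cos θ = 0.966488, sin θ = -0.256711 (intermediates below are computed at full precision and shown rounded to 5 d.p.)
v1: (-3.5,2) → rotate → (-2.86929,2.83147) → ×s → (-2.94461,2.90579) → (-2.94,2.91)
v2: (-1,-4.5) → rotate → (-2.12169,-4.09249) → ×s → (-2.17738,-4.19991) → (-2.18,-4.20)
v3: (5,5) → rotate → (6.11600,3.54889) → ×s → (6.27654,3.64204) → (6.28,3.64)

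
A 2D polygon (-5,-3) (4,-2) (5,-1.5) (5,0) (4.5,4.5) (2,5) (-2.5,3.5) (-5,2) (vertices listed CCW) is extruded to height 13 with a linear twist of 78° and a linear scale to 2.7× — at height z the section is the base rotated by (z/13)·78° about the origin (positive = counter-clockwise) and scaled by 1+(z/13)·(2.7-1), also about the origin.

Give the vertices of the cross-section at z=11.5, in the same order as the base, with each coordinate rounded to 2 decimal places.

t = z/height = 11.5/13 = 0.884615
s = 1 + (scale-1)·z/height = 1 + (2.7-1)·11.5/13 = 2.503846
θ = twist·z/height = 78°·11.5/13 = 69.0000° = 1.204277 rad
cos θ = 0.358368, sin θ = 0.933580 (intermediates below are computed at full precision and shown rounded to 5 d.p.)
v1: (-5,-3) → rotate → (1.00890,-5.74301) → ×s → (2.52613,-14.37960) → (2.53,-14.38)
v2: (4,-2) → rotate → (3.30063,3.01759) → ×s → (8.26428,7.55557) → (8.26,7.56)
v3: (5,-1.5) → rotate → (3.19221,4.13035) → ×s → (7.99280,10.34176) → (7.99,10.34)
v4: (5,0) → rotate → (1.79184,4.66790) → ×s → (4.48649,11.68771) → (4.49,11.69)
v5: (4.5,4.5) → rotate → (-2.58846,5.81377) → ×s → (-6.48110,14.55678) → (-6.48,14.56)
v6: (2,5) → rotate → (-3.95117,3.65900) → ×s → (-9.89311,9.16157) → (-9.89,9.16)
v7: (-2.5,3.5) → rotate → (-4.16345,-1.07966) → ×s → (-10.42464,-2.70331) → (-10.42,-2.70)
v8: (-5,2) → rotate → (-3.65900,-3.95117) → ×s → (-9.16157,-9.89311) → (-9.16,-9.89)

Cross-section at z=11.5: (2.53,-14.38) (8.26,7.56) (7.99,10.34) (4.49,11.69) (-6.48,14.56) (-9.89,9.16) (-10.42,-2.70) (-9.16,-9.89)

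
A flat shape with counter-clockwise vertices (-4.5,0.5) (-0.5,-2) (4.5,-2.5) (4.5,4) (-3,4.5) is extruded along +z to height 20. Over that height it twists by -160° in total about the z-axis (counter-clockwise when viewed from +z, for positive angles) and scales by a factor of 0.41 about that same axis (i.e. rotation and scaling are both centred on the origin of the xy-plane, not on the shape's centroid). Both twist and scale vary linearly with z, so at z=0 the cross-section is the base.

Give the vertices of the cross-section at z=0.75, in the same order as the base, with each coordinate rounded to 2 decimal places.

Cross-section at z=0.75: (-4.33,0.95) (-0.69,-1.89) (4.12,-2.89) (4.79,3.43) (-2.46,4.68)

t = z/height = 0.75/20 = 0.0375
s = 1 + (scale-1)·z/height = 1 + (0.41-1)·0.75/20 = 0.977875
θ = twist·z/height = -160°·0.75/20 = -6.0000° = -0.104720 rad
cos θ = 0.994522, sin θ = -0.104528 (intermediates below are computed at full precision and shown rounded to 5 d.p.)
v1: (-4.5,0.5) → rotate → (-4.42308,0.96764) → ×s → (-4.32522,0.94623) → (-4.33,0.95)
v2: (-0.5,-2) → rotate → (-0.70632,-1.93678) → ×s → (-0.69069,-1.89393) → (-0.69,-1.89)
v3: (4.5,-2.5) → rotate → (4.21403,-2.95668) → ×s → (4.12079,-2.89127) → (4.12,-2.89)
v4: (4.5,4) → rotate → (4.89346,3.50771) → ×s → (4.78519,3.43010) → (4.79,3.43)
v5: (-3,4.5) → rotate → (-2.51319,4.78893) → ×s → (-2.45758,4.68298) → (-2.46,4.68)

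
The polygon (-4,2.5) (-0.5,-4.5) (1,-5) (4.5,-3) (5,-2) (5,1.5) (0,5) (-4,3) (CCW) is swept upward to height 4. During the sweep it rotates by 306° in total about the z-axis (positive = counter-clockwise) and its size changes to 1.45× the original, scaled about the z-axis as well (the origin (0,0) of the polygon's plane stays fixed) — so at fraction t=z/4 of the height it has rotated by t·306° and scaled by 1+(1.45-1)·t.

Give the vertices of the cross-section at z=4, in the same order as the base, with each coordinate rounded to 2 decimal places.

t = z/height = 4/4 = 1
s = 1 + (scale-1)·z/height = 1 + (1.45-1)·4/4 = 1.450000
θ = twist·z/height = 306°·4/4 = 306.0000° = 5.340708 rad
cos θ = 0.587785, sin θ = -0.809017 (intermediates below are computed at full precision and shown rounded to 5 d.p.)
v1: (-4,2.5) → rotate → (-0.32860,4.70553) → ×s → (-0.47647,6.82302) → (-0.48,6.82)
v2: (-0.5,-4.5) → rotate → (-3.93447,-2.24053) → ×s → (-5.70498,-3.24876) → (-5.70,-3.25)
v3: (1,-5) → rotate → (-3.45730,-3.74794) → ×s → (-5.01308,-5.43452) → (-5.01,-5.43)
v4: (4.5,-3) → rotate → (0.21798,-5.40393) → ×s → (0.31607,-7.83570) → (0.32,-7.84)
v5: (5,-2) → rotate → (1.32089,-5.22066) → ×s → (1.91529,-7.56995) → (1.92,-7.57)
v6: (5,1.5) → rotate → (4.15245,-3.16341) → ×s → (6.02106,-4.58694) → (6.02,-4.59)
v7: (0,5) → rotate → (4.04508,2.93893) → ×s → (5.86537,4.26144) → (5.87,4.26)
v8: (-4,3) → rotate → (0.07591,4.99942) → ×s → (0.11007,7.24916) → (0.11,7.25)

Cross-section at z=4: (-0.48,6.82) (-5.70,-3.25) (-5.01,-5.43) (0.32,-7.84) (1.92,-7.57) (6.02,-4.59) (5.87,4.26) (0.11,7.25)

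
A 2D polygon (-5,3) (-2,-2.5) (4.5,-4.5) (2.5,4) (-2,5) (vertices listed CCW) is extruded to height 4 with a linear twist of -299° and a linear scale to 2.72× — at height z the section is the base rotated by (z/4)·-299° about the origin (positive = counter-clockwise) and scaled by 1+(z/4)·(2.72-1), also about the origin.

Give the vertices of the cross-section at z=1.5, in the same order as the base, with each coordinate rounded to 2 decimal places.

t = z/height = 1.5/4 = 0.375
s = 1 + (scale-1)·z/height = 1 + (2.72-1)·1.5/4 = 1.645000
θ = twist·z/height = -299°·1.5/4 = -112.1250° = -1.956950 rad
cos θ = -0.376629, sin θ = -0.926364 (intermediates below are computed at full precision and shown rounded to 5 d.p.)
v1: (-5,3) → rotate → (4.66224,3.50194) → ×s → (7.66938,5.76069) → (7.67,5.76)
v2: (-2,-2.5) → rotate → (-1.56265,2.79430) → ×s → (-2.57057,4.59662) → (-2.57,4.60)
v3: (4.5,-4.5) → rotate → (-5.86347,-2.47381) → ×s → (-9.64540,-4.06942) → (-9.65,-4.07)
v4: (2.5,4) → rotate → (2.76389,-3.82242) → ×s → (4.54659,-6.28789) → (4.55,-6.29)
v5: (-2,5) → rotate → (5.38508,-0.03041) → ×s → (8.85845,-0.05003) → (8.86,-0.05)

Cross-section at z=1.5: (7.67,5.76) (-2.57,4.60) (-9.65,-4.07) (4.55,-6.29) (8.86,-0.05)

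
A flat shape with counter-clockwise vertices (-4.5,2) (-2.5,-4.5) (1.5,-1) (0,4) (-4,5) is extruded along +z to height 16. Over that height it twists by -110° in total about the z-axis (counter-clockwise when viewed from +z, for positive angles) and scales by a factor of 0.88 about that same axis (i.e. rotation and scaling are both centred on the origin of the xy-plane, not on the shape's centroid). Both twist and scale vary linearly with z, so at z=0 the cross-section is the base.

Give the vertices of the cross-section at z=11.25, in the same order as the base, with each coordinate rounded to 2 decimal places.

Cross-section at z=11.25: (0.88,4.42) (-4.52,1.33) (-0.59,-1.54) (3.57,0.80) (3.66,4.58)

t = z/height = 11.25/16 = 0.703125
s = 1 + (scale-1)·z/height = 1 + (0.88-1)·11.25/16 = 0.915625
θ = twist·z/height = -110°·11.25/16 = -77.3438° = -1.349903 rad
cos θ = 0.219101, sin θ = -0.975702 (intermediates below are computed at full precision and shown rounded to 5 d.p.)
v1: (-4.5,2) → rotate → (0.96545,4.82886) → ×s → (0.88399,4.42143) → (0.88,4.42)
v2: (-2.5,-4.5) → rotate → (-4.93841,1.45330) → ×s → (-4.52173,1.33068) → (-4.52,1.33)
v3: (1.5,-1) → rotate → (-0.64705,-1.68265) → ×s → (-0.59246,-1.54068) → (-0.59,-1.54)
v4: (0,4) → rotate → (3.90281,0.87640) → ×s → (3.57351,0.80246) → (3.57,0.80)
v5: (-4,5) → rotate → (4.00211,4.99831) → ×s → (3.66443,4.57658) → (3.66,4.58)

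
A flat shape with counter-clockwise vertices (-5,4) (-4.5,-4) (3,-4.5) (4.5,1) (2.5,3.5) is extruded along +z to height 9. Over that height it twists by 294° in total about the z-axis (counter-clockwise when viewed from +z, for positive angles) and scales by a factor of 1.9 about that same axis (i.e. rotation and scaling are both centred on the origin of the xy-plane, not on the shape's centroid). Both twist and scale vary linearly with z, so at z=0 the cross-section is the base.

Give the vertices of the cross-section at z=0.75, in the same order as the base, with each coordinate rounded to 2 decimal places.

Cross-section at z=0.75: (-6.67,1.68) (-2.62,-5.92) (4.94,-3.06) (3.96,2.98) (0.89,4.54)

t = z/height = 0.75/9 = 0.0833333
s = 1 + (scale-1)·z/height = 1 + (1.9-1)·0.75/9 = 1.075000
θ = twist·z/height = 294°·0.75/9 = 24.5000° = 0.427606 rad
cos θ = 0.909961, sin θ = 0.414693 (intermediates below are computed at full precision and shown rounded to 5 d.p.)
v1: (-5,4) → rotate → (-6.20858,1.56638) → ×s → (-6.67422,1.68386) → (-6.67,1.68)
v2: (-4.5,-4) → rotate → (-2.43605,-5.50596) → ×s → (-2.61876,-5.91891) → (-2.62,-5.92)
v3: (3,-4.5) → rotate → (4.59600,-2.85075) → ×s → (4.94070,-3.06455) → (4.94,-3.06)
v4: (4.5,1) → rotate → (3.68013,2.77608) → ×s → (3.95614,2.98429) → (3.96,2.98)
v5: (2.5,3.5) → rotate → (0.82348,4.22160) → ×s → (0.88524,4.53822) → (0.89,4.54)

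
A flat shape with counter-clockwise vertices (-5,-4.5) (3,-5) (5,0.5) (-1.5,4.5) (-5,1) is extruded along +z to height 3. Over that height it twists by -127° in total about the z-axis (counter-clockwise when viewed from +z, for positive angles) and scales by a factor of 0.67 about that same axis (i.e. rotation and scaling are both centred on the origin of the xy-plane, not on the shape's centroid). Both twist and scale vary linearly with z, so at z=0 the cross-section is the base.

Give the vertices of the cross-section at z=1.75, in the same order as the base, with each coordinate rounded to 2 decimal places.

t = z/height = 1.75/3 = 0.583333
s = 1 + (scale-1)·z/height = 1 + (0.67-1)·1.75/3 = 0.807500
θ = twist·z/height = -127°·1.75/3 = -74.0833° = -1.292998 rad
cos θ = 0.274239, sin θ = -0.961662 (intermediates below are computed at full precision and shown rounded to 5 d.p.)
v1: (-5,-4.5) → rotate → (-5.69867,3.57423) → ×s → (-4.60168,2.88619) → (-4.60,2.89)
v2: (3,-5) → rotate → (-3.98559,-4.25618) → ×s → (-3.21836,-3.43686) → (-3.22,-3.44)
v3: (5,0.5) → rotate → (1.85203,-4.67119) → ×s → (1.49551,-3.77198) → (1.50,-3.77)
v4: (-1.5,4.5) → rotate → (3.91612,2.67657) → ×s → (3.16227,2.16133) → (3.16,2.16)
v5: (-5,1) → rotate → (-0.40953,5.08255) → ×s → (-0.33070,4.10416) → (-0.33,4.10)

Cross-section at z=1.75: (-4.60,2.89) (-3.22,-3.44) (1.50,-3.77) (3.16,2.16) (-0.33,4.10)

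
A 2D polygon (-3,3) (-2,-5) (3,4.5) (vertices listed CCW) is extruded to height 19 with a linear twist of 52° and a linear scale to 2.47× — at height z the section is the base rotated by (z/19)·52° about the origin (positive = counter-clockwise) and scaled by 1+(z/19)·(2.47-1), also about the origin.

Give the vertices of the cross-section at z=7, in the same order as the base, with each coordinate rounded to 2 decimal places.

Cross-section at z=7: (-5.89,2.85) (-0.38,-8.29) (2.09,8.07)

t = z/height = 7/19 = 0.368421
s = 1 + (scale-1)·z/height = 1 + (2.47-1)·7/19 = 1.541579
θ = twist·z/height = 52°·7/19 = 19.1579° = 0.334368 rad
cos θ = 0.944618, sin θ = 0.328173 (intermediates below are computed at full precision and shown rounded to 5 d.p.)
v1: (-3,3) → rotate → (-3.81837,1.84934) → ×s → (-5.88632,2.85090) → (-5.89,2.85)
v2: (-2,-5) → rotate → (-0.24837,-5.37943) → ×s → (-0.38289,-8.29282) → (-0.38,-8.29)
v3: (3,4.5) → rotate → (1.35708,5.23530) → ×s → (2.09204,8.07062) → (2.09,8.07)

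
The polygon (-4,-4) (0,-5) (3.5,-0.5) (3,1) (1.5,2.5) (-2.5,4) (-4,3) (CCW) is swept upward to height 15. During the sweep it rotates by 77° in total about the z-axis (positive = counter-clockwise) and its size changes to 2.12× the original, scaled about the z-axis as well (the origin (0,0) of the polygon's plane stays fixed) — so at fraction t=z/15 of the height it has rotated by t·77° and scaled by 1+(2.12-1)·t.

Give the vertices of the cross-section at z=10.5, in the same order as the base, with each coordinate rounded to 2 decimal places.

t = z/height = 10.5/15 = 0.7
s = 1 + (scale-1)·z/height = 1 + (2.12-1)·10.5/15 = 1.784000
θ = twist·z/height = 77°·10.5/15 = 53.9000° = 0.940732 rad
cos θ = 0.589196, sin θ = 0.807990 (intermediates below are computed at full precision and shown rounded to 5 d.p.)
v1: (-4,-4) → rotate → (0.87517,-5.58874) → ×s → (1.56131,-9.97032) → (1.56,-9.97)
v2: (0,-5) → rotate → (4.03995,-2.94598) → ×s → (7.20727,-5.25563) → (7.21,-5.26)
v3: (3.5,-0.5) → rotate → (2.46618,2.53337) → ×s → (4.39967,4.51953) → (4.40,4.52)
v4: (3,1) → rotate → (0.95960,3.01317) → ×s → (1.71192,5.37549) → (1.71,5.38)
v5: (1.5,2.5) → rotate → (-1.13618,2.68498) → ×s → (-2.02695,4.79000) → (-2.03,4.79)
v6: (-2.5,4) → rotate → (-4.70495,0.33681) → ×s → (-8.39363,0.60087) → (-8.39,0.60)
v7: (-4,3) → rotate → (-4.78076,-1.46437) → ×s → (-8.52887,-2.61244) → (-8.53,-2.61)

Cross-section at z=10.5: (1.56,-9.97) (7.21,-5.26) (4.40,4.52) (1.71,5.38) (-2.03,4.79) (-8.39,0.60) (-8.53,-2.61)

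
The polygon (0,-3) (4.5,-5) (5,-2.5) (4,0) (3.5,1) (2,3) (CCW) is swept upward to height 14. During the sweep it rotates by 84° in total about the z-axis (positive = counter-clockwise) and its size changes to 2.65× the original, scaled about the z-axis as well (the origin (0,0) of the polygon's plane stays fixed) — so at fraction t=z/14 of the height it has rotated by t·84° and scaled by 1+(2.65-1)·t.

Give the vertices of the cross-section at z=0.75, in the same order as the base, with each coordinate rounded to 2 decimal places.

t = z/height = 0.75/14 = 0.0535714
s = 1 + (scale-1)·z/height = 1 + (2.65-1)·0.75/14 = 1.088393
θ = twist·z/height = 84°·0.75/14 = 4.5000° = 0.078540 rad
cos θ = 0.996917, sin θ = 0.078459 (intermediates below are computed at full precision and shown rounded to 5 d.p.)
v1: (0,-3) → rotate → (0.23538,-2.99075) → ×s → (0.25618,-3.25511) → (0.26,-3.26)
v2: (4.5,-5) → rotate → (4.87842,-4.63152) → ×s → (5.30964,-5.04091) → (5.31,-5.04)
v3: (5,-2.5) → rotate → (5.18073,-2.10000) → ×s → (5.63867,-2.28562) → (5.64,-2.29)
v4: (4,0) → rotate → (3.98767,0.31384) → ×s → (4.34015,0.34158) → (4.34,0.34)
v5: (3.5,1) → rotate → (3.41075,1.27152) → ×s → (3.71224,1.38392) → (3.71,1.38)
v6: (2,3) → rotate → (1.75846,3.14767) → ×s → (1.91389,3.42590) → (1.91,3.43)

Cross-section at z=0.75: (0.26,-3.26) (5.31,-5.04) (5.64,-2.29) (4.34,0.34) (3.71,1.38) (1.91,3.43)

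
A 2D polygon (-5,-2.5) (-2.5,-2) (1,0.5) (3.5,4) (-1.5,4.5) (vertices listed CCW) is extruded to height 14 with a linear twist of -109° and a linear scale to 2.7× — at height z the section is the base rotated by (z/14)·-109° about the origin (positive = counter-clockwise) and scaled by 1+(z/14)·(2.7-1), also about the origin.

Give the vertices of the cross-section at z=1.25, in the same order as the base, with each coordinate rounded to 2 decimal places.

t = z/height = 1.25/14 = 0.0892857
s = 1 + (scale-1)·z/height = 1 + (2.7-1)·1.25/14 = 1.151786
θ = twist·z/height = -109°·1.25/14 = -9.7321° = -0.169858 rad
cos θ = 0.985609, sin θ = -0.169042 (intermediates below are computed at full precision and shown rounded to 5 d.p.)
v1: (-5,-2.5) → rotate → (-5.35065,-1.61881) → ×s → (-6.16280,-1.86452) → (-6.16,-1.86)
v2: (-2.5,-2) → rotate → (-2.80211,-1.54861) → ×s → (-3.22743,-1.78367) → (-3.23,-1.78)
v3: (1,0.5) → rotate → (1.07013,0.32376) → ×s → (1.23256,0.37290) → (1.23,0.37)
v4: (3.5,4) → rotate → (4.12580,3.35079) → ×s → (4.75204,3.85939) → (4.75,3.86)
v5: (-1.5,4.5) → rotate → (-0.71772,4.68880) → ×s → (-0.82666,5.40050) → (-0.83,5.40)

Cross-section at z=1.25: (-6.16,-1.86) (-3.23,-1.78) (1.23,0.37) (4.75,3.86) (-0.83,5.40)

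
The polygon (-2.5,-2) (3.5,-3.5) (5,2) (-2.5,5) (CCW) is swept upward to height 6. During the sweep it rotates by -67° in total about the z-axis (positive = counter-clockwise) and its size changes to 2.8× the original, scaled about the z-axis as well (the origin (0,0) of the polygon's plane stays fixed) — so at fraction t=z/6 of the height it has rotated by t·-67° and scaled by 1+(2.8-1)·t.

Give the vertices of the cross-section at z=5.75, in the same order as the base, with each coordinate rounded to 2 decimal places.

Cross-section at z=5.75: (-7.87,3.76) (-4.44,-12.74) (10.84,-9.90) (9.30,12.06)

t = z/height = 5.75/6 = 0.958333
s = 1 + (scale-1)·z/height = 1 + (2.8-1)·5.75/6 = 2.725000
θ = twist·z/height = -67°·5.75/6 = -64.2083° = -1.120647 rad
cos θ = 0.435100, sin θ = -0.900382 (intermediates below are computed at full precision and shown rounded to 5 d.p.)
v1: (-2.5,-2) → rotate → (-2.88851,1.38075) → ×s → (-7.87120,3.76256) → (-7.87,3.76)
v2: (3.5,-3.5) → rotate → (-1.62849,-4.67419) → ×s → (-4.43763,-12.73716) → (-4.44,-12.74)
v3: (5,2) → rotate → (3.97626,-3.63171) → ×s → (10.83532,-9.89641) → (10.84,-9.90)
v4: (-2.5,5) → rotate → (3.41416,4.42646) → ×s → (9.30359,12.06209) → (9.30,12.06)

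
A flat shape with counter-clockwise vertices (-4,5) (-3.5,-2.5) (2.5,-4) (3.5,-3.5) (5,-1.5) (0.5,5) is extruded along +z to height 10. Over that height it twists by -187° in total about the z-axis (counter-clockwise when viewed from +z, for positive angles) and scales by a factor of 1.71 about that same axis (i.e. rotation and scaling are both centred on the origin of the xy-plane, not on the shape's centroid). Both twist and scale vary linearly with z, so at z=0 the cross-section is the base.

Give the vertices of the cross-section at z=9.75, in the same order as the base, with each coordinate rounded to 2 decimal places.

t = z/height = 9.75/10 = 0.975
s = 1 + (scale-1)·z/height = 1 + (1.71-1)·9.75/10 = 1.692250
θ = twist·z/height = -187°·9.75/10 = -182.3250° = -3.182172 rad
cos θ = -0.999177, sin θ = 0.040568 (intermediates below are computed at full precision and shown rounded to 5 d.p.)
v1: (-4,5) → rotate → (3.79387,-5.15816) → ×s → (6.42017,-8.72889) → (6.42,-8.73)
v2: (-3.5,-2.5) → rotate → (3.59854,2.35595) → ×s → (6.08963,3.98686) → (6.09,3.99)
v3: (2.5,-4) → rotate → (-2.33567,4.09813) → ×s → (-3.95254,6.93505) → (-3.95,6.94)
v4: (3.5,-3.5) → rotate → (-3.35513,3.63911) → ×s → (-5.67772,6.15828) → (-5.68,6.16)
v5: (5,-1.5) → rotate → (-4.93503,1.70160) → ×s → (-8.35131,2.87954) → (-8.35,2.88)
v6: (0.5,5) → rotate → (-0.70243,-4.97560) → ×s → (-1.18868,-8.41996) → (-1.19,-8.42)

Cross-section at z=9.75: (6.42,-8.73) (6.09,3.99) (-3.95,6.94) (-5.68,6.16) (-8.35,2.88) (-1.19,-8.42)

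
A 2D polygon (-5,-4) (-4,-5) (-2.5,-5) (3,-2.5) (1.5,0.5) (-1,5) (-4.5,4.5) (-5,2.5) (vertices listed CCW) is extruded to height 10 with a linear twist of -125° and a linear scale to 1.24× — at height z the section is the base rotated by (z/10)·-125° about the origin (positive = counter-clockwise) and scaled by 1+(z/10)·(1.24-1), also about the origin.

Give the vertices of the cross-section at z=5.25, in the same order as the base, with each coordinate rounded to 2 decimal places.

t = z/height = 5.25/10 = 0.525
s = 1 + (scale-1)·z/height = 1 + (1.24-1)·5.25/10 = 1.126000
θ = twist·z/height = -125°·5.25/10 = -65.6250° = -1.145372 rad
cos θ = 0.412707, sin θ = -0.910864 (intermediates below are computed at full precision and shown rounded to 5 d.p.)
v1: (-5,-4) → rotate → (-5.70699,2.90349) → ×s → (-6.42607,3.26933) → (-6.43,3.27)
v2: (-4,-5) → rotate → (-6.20515,1.57992) → ×s → (-6.98700,1.77899) → (-6.99,1.78)
v3: (-2.5,-5) → rotate → (-5.58609,0.21362) → ×s → (-6.28993,0.24054) → (-6.29,0.24)
v4: (3,-2.5) → rotate → (-1.03904,-3.76436) → ×s → (-1.16996,-4.23867) → (-1.17,-4.24)
v5: (1.5,0.5) → rotate → (1.07449,-1.15994) → ×s → (1.20988,-1.30609) → (1.21,-1.31)
v6: (-1,5) → rotate → (4.14161,2.97440) → ×s → (4.66346,3.34917) → (4.66,3.35)
v7: (-4.5,4.5) → rotate → (2.24171,5.95607) → ×s → (2.52416,6.70653) → (2.52,6.71)
v8: (-5,2.5) → rotate → (0.21362,5.58609) → ×s → (0.24054,6.28993) → (0.24,6.29)

Cross-section at z=5.25: (-6.43,3.27) (-6.99,1.78) (-6.29,0.24) (-1.17,-4.24) (1.21,-1.31) (4.66,3.35) (2.52,6.71) (0.24,6.29)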